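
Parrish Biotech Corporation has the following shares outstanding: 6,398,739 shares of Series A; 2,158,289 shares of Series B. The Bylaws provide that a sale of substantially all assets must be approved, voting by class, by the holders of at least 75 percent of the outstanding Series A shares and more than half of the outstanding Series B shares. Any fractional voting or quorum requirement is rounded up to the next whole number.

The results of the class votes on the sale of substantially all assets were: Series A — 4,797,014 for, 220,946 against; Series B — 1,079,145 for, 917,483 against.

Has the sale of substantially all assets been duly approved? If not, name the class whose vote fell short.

Series A: 3/4 of 6398739 = 4799054.25, rounded up to 4799055; 4,799,055 required, 4,797,014 in favor — not approved.
Series B: a majority of 2158289 is 1079145; 1,079,145 required, 1,079,145 in favor — approved.

Not approved — the Series A shares did not give the required vote.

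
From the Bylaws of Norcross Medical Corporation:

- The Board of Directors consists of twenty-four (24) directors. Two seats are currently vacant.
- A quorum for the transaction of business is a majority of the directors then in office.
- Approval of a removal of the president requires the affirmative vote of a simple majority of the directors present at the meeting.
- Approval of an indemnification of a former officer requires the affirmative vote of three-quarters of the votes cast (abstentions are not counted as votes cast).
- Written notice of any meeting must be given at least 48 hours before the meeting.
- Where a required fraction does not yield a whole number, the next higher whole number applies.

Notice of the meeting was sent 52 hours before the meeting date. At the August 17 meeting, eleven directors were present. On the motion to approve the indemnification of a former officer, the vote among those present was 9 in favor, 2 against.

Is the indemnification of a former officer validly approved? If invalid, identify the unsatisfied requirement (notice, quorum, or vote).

Invalid — quorum requirement not satisfied.

Notice: 52 hours given; 48 required (52 ≥ 48). Satisfied.
Quorum: 11 present; quorum is 12. Not satisfied.
Vote: the indemnification of a former officer requires three-fourths of the votes cast (11). 3/4 of 11 = 8.25, rounded up to 9, so 9 affirmative votes are needed; 9 voted in favor. Satisfied. (Moot — without a quorum no business can be validly transacted.)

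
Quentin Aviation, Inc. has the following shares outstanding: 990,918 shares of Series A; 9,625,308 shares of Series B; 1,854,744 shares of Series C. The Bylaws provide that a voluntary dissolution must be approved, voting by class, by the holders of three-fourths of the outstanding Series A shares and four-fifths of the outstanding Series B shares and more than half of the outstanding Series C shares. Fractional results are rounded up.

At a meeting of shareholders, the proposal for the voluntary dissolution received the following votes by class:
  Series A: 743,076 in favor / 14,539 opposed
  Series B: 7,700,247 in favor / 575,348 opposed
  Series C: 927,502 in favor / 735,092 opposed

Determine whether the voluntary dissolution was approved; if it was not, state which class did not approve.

Series A: 3/4 of 990918 = 743188.50, rounded up to 743189; 743,189 required, 743,076 in favor — not approved.
Series B: 4/5 of 9625308 = 7700246.40, rounded up to 7700247; 7,700,247 required, 7,700,247 in favor — approved.
Series C: a majority of 1854744 is 927373; 927,373 required, 927,502 in favor — approved.

Not approved — the Series A shares did not give the required vote.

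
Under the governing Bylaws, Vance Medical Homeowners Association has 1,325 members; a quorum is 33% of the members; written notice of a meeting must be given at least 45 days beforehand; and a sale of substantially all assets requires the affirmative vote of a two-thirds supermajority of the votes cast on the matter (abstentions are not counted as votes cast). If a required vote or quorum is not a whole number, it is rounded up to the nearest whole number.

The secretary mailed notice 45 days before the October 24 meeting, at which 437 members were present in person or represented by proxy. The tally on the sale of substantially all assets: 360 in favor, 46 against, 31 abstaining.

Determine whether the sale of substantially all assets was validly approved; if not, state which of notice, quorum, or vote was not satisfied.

Invalid — quorum requirement not satisfied.

Notice: 45 days given; 45 required. Satisfied.
Quorum: 33% of 1,325 = 437.25, rounded up to 438; 437 present. Not satisfied.
Vote: requires two-thirds of the votes cast (437 − 31 abstaining = 406); 2/3 of 406 = 270.67, rounded up to 271, so 271 needed; 360 in favor. Satisfied.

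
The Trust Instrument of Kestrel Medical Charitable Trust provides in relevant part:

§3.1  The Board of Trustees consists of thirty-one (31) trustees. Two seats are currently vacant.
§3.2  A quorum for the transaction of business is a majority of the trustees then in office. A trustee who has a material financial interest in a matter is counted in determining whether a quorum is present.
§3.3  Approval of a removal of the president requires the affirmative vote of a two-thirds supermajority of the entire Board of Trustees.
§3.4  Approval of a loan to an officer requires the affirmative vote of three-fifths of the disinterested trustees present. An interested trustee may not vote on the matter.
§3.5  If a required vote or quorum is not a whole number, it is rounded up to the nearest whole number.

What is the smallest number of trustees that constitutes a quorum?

15

A majority of 29 is 15.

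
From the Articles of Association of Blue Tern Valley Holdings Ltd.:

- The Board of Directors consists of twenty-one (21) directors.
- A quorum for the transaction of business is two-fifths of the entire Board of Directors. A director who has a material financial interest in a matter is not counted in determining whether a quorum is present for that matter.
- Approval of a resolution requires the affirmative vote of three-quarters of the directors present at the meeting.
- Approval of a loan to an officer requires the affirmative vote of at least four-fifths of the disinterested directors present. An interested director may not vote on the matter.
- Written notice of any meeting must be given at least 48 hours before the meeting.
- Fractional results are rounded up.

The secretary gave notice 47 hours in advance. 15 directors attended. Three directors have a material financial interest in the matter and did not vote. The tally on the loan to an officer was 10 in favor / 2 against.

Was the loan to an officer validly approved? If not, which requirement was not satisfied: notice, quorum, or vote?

Invalid — notice requirement not satisfied.

Notice: 47 hours given; 48 required (47 < 48). Not satisfied.
Quorum: 15 present, but the 3 interested directors do not count, leaving 12. Quorum is 9. Satisfied.
Vote: the loan to an officer requires four-fifths of the disinterested directors present (15 − 3 = 12). 4/5 of 12 = 9.60, rounded up to 10, so 10 affirmative votes are needed; 10 voted in favor. Satisfied.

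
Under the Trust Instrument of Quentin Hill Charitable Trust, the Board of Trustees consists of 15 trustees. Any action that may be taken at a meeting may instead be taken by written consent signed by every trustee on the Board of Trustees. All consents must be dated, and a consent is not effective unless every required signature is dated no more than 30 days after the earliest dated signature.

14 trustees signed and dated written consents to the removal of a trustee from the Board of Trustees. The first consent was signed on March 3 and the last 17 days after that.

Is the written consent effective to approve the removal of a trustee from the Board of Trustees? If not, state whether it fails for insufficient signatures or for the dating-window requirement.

Not effective — insufficient signatures.

Signatures required: the unanimous vote of 15 — unanimous means all 15, so 15 needed; 14 signed. Insufficient.
Dating window: the latest signature is 17 days after the earliest; the limit is 30 days. Within the window.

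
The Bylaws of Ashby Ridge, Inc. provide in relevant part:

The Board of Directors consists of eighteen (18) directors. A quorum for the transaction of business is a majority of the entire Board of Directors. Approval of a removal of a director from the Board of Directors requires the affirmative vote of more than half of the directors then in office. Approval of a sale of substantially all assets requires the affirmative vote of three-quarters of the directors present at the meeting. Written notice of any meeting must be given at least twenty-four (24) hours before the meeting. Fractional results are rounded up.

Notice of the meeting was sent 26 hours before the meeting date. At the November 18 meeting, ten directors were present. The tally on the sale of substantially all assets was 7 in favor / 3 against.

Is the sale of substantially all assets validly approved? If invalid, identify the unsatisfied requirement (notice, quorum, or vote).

Invalid — vote requirement not satisfied.

Notice: 26 hours given; 24 required (26 ≥ 24). Satisfied.
Quorum: 10 present; quorum is 10. Satisfied.
Vote: the sale of substantially all assets requires three-fourths of the directors present (10). 3/4 of 10 = 7.50, rounded up to 8, so 8 affirmative votes are needed; 7 voted in favor. Not satisfied.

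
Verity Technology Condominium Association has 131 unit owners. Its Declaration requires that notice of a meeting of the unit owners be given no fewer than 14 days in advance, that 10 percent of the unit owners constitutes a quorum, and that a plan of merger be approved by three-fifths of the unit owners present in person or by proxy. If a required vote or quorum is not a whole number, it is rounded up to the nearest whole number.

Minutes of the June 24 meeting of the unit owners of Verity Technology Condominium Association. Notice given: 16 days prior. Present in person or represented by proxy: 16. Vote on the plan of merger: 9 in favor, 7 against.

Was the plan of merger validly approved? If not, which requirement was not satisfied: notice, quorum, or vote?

Invalid — vote requirement not satisfied.

Notice: 16 days given; 14 required. Satisfied.
Quorum: 10% of 131 = 13.10, rounded up to 14; 16 present. Satisfied.
Vote: requires three-fifths of those present (16); 3/5 of 16 = 9.60, rounded up to 10, so 10 needed; 9 in favor. Not satisfied.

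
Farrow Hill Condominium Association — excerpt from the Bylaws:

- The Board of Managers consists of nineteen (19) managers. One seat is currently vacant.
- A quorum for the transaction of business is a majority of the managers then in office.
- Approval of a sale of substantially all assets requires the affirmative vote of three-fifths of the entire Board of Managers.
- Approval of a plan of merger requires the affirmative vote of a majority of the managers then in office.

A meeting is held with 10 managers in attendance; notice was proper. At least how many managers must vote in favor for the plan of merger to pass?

The plan of merger requires a majority of the managers then in office (18).
A majority of 18 is 10.

10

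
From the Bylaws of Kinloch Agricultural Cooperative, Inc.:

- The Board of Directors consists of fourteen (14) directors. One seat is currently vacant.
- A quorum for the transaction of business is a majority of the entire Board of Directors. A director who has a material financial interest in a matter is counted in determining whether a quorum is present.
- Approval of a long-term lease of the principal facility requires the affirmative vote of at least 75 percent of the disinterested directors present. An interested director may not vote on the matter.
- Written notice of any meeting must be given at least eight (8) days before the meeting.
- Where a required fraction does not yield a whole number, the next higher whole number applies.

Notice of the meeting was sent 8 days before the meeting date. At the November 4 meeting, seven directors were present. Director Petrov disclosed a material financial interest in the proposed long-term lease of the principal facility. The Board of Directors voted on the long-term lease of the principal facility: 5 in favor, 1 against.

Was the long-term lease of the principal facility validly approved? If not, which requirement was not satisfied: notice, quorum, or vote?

Notice: 8 days given; 8 required (8 ≥ 8). Satisfied.
Quorum: 7 present (interested directors count toward quorum); quorum is 8. Not satisfied.
Vote: the long-term lease of the principal facility requires three-fourths of the disinterested directors present (7 − 1 = 6). 3/4 of 6 = 4.50, rounded up to 5, so 5 affirmative votes are needed; 5 voted in favor. Satisfied. (Moot — without a quorum no business can be validly transacted.)

Invalid — quorum requirement not satisfied.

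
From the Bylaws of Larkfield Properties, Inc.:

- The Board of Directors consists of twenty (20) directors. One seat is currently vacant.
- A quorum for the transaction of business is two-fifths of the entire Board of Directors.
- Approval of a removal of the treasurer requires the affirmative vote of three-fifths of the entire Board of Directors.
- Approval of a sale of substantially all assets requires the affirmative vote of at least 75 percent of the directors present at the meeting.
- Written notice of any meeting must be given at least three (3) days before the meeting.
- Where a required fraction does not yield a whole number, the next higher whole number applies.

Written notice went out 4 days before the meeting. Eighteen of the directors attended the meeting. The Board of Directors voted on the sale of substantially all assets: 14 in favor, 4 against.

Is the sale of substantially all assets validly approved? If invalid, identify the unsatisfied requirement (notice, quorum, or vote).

Valid — all requirements satisfied.

Notice: 4 days given; 3 required (4 ≥ 3). Satisfied.
Quorum: 18 present; quorum is 8. Satisfied.
Vote: the sale of substantially all assets requires three-fourths of the directors present (18). 3/4 of 18 = 13.50, rounded up to 14, so 14 affirmative votes are needed; 14 voted in favor. Satisfied.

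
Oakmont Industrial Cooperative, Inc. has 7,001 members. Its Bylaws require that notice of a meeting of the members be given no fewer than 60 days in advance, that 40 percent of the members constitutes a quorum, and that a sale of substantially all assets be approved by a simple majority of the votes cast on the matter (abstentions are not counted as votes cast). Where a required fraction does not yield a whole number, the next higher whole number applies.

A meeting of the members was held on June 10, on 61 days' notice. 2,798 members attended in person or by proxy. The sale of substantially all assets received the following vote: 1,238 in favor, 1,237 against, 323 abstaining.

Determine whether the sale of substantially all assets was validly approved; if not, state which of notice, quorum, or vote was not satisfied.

Notice: 61 days given; 60 required. Satisfied.
Quorum: 40% of 7,001 = 2,800.40, rounded up to 2,801; 2,798 present. Not satisfied.
Vote: requires a majority of the votes cast (2,798 − 323 abstaining = 2,475); a majority of 2475 is 1238, so 1,238 needed; 1,238 in favor. Satisfied.

Invalid — quorum requirement not satisfied.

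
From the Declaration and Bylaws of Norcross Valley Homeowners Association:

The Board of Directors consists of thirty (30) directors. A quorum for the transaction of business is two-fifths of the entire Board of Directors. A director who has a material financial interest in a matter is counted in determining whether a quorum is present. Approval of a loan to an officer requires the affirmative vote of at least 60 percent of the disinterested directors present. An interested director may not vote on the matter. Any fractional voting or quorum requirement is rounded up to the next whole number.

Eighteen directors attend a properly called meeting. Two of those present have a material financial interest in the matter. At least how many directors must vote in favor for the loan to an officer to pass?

The loan to an officer requires three-fifths of the disinterested directors present (18 − 2 = 16).
3/5 of 16 = 9.60, rounded up to 10.

10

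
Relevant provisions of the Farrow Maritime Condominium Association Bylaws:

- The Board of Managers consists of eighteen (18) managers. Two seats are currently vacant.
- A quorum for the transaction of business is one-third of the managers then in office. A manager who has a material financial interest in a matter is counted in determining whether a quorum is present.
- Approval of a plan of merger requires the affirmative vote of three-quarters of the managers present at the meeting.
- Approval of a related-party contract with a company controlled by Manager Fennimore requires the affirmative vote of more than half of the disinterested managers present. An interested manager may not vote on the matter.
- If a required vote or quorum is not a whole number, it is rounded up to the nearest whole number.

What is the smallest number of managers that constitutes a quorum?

1/3 of 16 = 5.33, rounded up to 6.

6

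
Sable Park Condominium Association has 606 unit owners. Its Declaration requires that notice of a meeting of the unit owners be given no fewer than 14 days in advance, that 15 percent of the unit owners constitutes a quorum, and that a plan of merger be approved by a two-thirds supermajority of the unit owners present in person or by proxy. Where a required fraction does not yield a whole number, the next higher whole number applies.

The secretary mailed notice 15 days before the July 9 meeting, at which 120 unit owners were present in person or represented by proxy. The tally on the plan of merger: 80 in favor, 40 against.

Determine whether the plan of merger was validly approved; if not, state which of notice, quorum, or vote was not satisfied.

Notice: 15 days given; 14 required. Satisfied.
Quorum: 15% of 606 = 90.90, rounded up to 91; 120 present. Satisfied.
Vote: requires two-thirds of those present (120); 2/3 of 120 = 80, so 80 needed; 80 in favor. Satisfied.

Valid — all requirements satisfied.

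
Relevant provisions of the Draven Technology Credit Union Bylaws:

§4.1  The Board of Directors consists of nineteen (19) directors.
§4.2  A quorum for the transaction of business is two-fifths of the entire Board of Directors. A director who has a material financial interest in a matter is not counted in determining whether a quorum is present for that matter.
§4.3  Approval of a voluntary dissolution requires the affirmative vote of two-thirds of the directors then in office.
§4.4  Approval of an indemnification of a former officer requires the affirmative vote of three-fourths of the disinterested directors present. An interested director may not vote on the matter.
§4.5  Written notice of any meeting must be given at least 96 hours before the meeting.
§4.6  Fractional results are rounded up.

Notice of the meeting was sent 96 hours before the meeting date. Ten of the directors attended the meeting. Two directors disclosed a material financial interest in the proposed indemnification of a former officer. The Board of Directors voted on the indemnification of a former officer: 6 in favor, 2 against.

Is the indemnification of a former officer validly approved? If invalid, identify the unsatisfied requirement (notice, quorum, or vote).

Notice: 96 hours given; 96 required (96 ≥ 96). Satisfied.
Quorum: 10 present, but the 2 interested directors do not count, leaving 8. Quorum is 8. Satisfied.
Vote: the indemnification of a former officer requires three-fourths of the disinterested directors present (10 − 2 = 8). 3/4 of 8 = 6, so 6 affirmative votes are needed; 6 voted in favor. Satisfied.

Valid — all requirements satisfied.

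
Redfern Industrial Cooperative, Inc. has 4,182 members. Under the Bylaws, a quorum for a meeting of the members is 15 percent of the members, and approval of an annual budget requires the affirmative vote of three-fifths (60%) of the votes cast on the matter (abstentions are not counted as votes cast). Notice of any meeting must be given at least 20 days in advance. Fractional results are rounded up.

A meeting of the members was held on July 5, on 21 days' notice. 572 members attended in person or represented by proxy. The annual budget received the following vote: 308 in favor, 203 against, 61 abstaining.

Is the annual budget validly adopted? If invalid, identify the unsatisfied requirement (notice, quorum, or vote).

Invalid — quorum requirement not satisfied.

Notice: 21 days given; 20 required. Satisfied.
Quorum: 15% of 4,182 = 627.30, rounded up to 628; 572 present. Not satisfied.
Vote: requires three-fifths of the votes cast (572 − 61 abstaining = 511); 3/5 of 511 = 306.60, rounded up to 307, so 307 needed; 308 in favor. Satisfied.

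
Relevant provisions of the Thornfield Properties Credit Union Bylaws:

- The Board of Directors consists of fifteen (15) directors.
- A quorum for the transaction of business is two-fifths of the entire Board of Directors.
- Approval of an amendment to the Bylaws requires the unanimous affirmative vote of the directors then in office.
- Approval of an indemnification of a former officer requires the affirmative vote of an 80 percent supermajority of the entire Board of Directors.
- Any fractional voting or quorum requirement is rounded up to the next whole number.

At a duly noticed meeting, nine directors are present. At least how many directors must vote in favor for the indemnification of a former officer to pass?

12

The indemnification of a former officer requires four-fifths of the entire Board of Directors (15).
4/5 of 15 = 12.
(Only 9 can vote, so the indemnification of a former officer cannot pass at this meeting, but the required vote is still 12.)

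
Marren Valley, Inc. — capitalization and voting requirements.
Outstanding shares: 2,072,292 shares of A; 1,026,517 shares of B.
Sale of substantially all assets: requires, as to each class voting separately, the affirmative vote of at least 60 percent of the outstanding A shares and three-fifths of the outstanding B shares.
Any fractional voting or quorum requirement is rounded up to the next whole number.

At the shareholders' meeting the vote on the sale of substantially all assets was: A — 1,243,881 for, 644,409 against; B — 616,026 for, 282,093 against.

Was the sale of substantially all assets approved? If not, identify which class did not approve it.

Approved — every class gave the required vote.

A: 3/5 of 2072292 = 1243375.20, rounded up to 1243376; 1,243,376 required, 1,243,881 in favor — approved.
B: 3/5 of 1026517 = 615910.20, rounded up to 615911; 615,911 required, 616,026 in favor — approved.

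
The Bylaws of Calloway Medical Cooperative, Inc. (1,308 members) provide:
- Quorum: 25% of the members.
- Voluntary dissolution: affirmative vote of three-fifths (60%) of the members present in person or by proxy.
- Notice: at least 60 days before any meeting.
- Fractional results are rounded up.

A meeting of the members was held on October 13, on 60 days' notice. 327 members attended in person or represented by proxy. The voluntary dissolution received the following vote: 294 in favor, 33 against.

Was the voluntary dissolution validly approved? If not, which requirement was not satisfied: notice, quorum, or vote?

Notice: 60 days given; 60 required. Satisfied.
Quorum: 25% of 1,308 = 327; 327 present. Satisfied.
Vote: requires three-fifths of those present (327); 3/5 of 327 = 196.20, rounded up to 197, so 197 needed; 294 in favor. Satisfied.

Valid — all requirements satisfied.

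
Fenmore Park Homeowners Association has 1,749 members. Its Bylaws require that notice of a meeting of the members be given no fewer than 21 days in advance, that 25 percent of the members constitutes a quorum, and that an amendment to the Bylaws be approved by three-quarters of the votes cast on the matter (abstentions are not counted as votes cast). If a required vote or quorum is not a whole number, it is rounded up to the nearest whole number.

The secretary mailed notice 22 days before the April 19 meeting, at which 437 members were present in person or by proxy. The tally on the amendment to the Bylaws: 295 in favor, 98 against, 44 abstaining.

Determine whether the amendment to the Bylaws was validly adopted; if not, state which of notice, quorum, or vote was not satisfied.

Notice: 22 days given; 21 required. Satisfied.
Quorum: 25% of 1,749 = 437.25, rounded up to 438; 437 present. Not satisfied.
Vote: requires three-fourths of the votes cast (437 − 44 abstaining = 393); 3/4 of 393 = 294.75, rounded up to 295, so 295 needed; 295 in favor. Satisfied.

Invalid — quorum requirement not satisfied.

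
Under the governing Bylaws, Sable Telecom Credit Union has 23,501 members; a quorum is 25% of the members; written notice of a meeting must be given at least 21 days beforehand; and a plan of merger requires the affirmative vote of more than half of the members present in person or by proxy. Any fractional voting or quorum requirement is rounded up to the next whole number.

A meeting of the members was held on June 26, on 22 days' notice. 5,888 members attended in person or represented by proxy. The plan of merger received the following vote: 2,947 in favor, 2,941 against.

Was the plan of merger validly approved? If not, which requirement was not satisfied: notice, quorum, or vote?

Valid — all requirements satisfied.

Notice: 22 days given; 21 required. Satisfied.
Quorum: 25% of 23,501 = 5,875.25, rounded up to 5,876; 5,888 present. Satisfied.
Vote: requires a majority of those present (5,888); a majority of 5888 is 2945, so 2,945 needed; 2,947 in favor. Satisfied.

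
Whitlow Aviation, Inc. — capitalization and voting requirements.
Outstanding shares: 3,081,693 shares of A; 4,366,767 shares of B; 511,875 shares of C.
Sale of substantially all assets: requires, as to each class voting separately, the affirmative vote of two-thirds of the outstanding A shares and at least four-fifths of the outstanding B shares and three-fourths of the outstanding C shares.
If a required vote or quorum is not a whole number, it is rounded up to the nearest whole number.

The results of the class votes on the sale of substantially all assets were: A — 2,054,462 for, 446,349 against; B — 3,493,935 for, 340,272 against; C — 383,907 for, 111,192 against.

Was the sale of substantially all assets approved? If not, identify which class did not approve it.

A: 2/3 of 3081693 = 2054462; 2,054,462 required, 2,054,462 in favor — approved.
B: 4/5 of 4366767 = 3493413.60, rounded up to 3493414; 3,493,414 required, 3,493,935 in favor — approved.
C: 3/4 of 511875 = 383906.25, rounded up to 383907; 383,907 required, 383,907 in favor — approved.

Approved — every class gave the required vote.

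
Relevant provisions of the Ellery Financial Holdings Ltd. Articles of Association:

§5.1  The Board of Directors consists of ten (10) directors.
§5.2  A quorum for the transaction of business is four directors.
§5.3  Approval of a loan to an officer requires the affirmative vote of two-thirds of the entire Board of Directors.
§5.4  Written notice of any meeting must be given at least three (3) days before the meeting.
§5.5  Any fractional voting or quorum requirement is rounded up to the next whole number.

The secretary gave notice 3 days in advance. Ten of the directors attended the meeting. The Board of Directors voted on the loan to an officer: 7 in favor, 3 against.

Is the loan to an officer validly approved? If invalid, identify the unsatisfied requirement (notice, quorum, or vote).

Notice: 3 days given; 3 required (3 ≥ 3). Satisfied.
Quorum: 10 present; quorum is 4. Satisfied.
Vote: the loan to an officer requires two-thirds of the entire Board of Directors (10). 2/3 of 10 = 6.67, rounded up to 7, so 7 affirmative votes are needed; 7 voted in favor. Satisfied.

Valid — all requirements satisfied.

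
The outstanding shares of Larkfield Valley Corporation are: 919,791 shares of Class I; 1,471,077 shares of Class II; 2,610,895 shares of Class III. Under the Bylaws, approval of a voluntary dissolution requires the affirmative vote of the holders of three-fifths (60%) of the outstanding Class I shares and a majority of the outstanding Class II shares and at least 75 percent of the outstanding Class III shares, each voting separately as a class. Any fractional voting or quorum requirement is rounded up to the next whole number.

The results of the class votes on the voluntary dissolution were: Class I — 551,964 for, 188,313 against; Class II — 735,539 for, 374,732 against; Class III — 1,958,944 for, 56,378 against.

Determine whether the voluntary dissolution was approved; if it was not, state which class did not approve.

Class I: 3/5 of 919791 = 551874.60, rounded up to 551875; 551,875 required, 551,964 in favor — approved.
Class II: a majority of 1471077 is 735539; 735,539 required, 735,539 in favor — approved.
Class III: 3/4 of 2610895 = 1958171.25, rounded up to 1958172; 1,958,172 required, 1,958,944 in favor — approved.

Approved — every class gave the required vote.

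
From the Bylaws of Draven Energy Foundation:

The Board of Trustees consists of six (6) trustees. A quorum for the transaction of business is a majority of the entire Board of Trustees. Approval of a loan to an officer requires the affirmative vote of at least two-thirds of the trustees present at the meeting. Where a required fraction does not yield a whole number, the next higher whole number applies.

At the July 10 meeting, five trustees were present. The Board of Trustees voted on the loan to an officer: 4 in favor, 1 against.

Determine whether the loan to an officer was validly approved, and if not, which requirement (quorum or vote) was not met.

Quorum: 5 present; quorum is 4. Satisfied.
Vote: the loan to an officer requires two-thirds of the trustees present (5). 2/3 of 5 = 3.33, rounded up to 4, so 4 affirmative votes are needed; 4 voted in favor. Satisfied.

Valid — all requirements satisfied.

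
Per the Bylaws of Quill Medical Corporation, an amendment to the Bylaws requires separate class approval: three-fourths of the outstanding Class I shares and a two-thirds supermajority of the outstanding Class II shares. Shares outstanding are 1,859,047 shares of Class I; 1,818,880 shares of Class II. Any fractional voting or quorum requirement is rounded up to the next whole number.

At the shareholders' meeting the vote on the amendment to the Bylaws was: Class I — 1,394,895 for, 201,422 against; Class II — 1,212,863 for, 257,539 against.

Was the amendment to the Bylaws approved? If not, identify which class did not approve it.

Approved — every class gave the required vote.

Class I: 3/4 of 1859047 = 1394285.25, rounded up to 1394286; 1,394,286 required, 1,394,895 in favor — approved.
Class II: 2/3 of 1818880 = 1212586.67, rounded up to 1212587; 1,212,587 required, 1,212,863 in favor — approved.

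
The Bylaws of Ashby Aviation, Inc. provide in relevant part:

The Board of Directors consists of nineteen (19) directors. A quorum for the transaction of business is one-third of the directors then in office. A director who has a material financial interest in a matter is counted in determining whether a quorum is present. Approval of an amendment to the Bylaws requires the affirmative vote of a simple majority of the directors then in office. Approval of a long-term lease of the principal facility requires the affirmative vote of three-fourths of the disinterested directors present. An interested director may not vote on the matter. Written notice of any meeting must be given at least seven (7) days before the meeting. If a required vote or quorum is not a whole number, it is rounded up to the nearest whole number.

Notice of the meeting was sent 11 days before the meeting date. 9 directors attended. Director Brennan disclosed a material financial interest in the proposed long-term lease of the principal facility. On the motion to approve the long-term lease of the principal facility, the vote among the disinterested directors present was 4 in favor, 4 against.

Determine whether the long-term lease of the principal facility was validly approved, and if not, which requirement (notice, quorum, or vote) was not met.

Invalid — vote requirement not satisfied.

Notice: 11 days given; 7 required (11 ≥ 7). Satisfied.
Quorum: 9 present (interested directors count toward quorum); quorum is 7. Satisfied.
Vote: the long-term lease of the principal facility requires three-fourths of the disinterested directors present (9 − 1 = 8). 3/4 of 8 = 6, so 6 affirmative votes are needed; 4 voted in favor. Not satisfied.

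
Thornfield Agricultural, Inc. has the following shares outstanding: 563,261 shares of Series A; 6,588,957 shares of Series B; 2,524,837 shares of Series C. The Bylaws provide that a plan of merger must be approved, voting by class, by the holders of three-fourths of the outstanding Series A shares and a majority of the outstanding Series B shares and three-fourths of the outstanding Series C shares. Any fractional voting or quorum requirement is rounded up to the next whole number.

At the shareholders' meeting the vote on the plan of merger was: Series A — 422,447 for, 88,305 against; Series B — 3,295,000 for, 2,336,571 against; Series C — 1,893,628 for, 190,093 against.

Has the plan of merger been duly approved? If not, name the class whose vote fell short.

Series A: 3/4 of 563261 = 422445.75, rounded up to 422446; 422,446 required, 422,447 in favor — approved.
Series B: a majority of 6588957 is 3294479; 3,294,479 required, 3,295,000 in favor — approved.
Series C: 3/4 of 2524837 = 1893627.75, rounded up to 1893628; 1,893,628 required, 1,893,628 in favor — approved.

Approved — every class gave the required vote.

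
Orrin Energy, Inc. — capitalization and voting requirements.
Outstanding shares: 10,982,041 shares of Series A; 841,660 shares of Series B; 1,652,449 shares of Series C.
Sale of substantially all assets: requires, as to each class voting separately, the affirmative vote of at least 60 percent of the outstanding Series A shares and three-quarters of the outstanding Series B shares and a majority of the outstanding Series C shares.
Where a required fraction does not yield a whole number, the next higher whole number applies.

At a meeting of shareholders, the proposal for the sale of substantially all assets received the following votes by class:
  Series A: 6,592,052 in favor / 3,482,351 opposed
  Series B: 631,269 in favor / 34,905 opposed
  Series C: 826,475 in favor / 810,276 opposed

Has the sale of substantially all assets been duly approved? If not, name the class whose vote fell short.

Approved — every class gave the required vote.

Series A: 3/5 of 10982041 = 6589224.60, rounded up to 6589225; 6,589,225 required, 6,592,052 in favor — approved.
Series B: 3/4 of 841660 = 631245; 631,245 required, 631,269 in favor — approved.
Series C: a majority of 1652449 is 826225; 826,225 required, 826,475 in favor — approved.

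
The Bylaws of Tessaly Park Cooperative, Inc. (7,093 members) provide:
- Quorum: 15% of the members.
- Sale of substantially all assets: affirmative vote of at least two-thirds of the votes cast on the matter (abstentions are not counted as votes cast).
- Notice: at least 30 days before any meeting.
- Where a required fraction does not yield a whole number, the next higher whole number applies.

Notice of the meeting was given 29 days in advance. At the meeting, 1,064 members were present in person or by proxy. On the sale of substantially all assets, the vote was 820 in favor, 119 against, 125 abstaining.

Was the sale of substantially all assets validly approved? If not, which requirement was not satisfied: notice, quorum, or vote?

Notice: 29 days given; 30 required. Not satisfied.
Quorum: 15% of 7,093 = 1,063.95, rounded up to 1,064; 1,064 present. Satisfied.
Vote: requires two-thirds of the votes cast (1,064 − 125 abstaining = 939); 2/3 of 939 = 626, so 626 needed; 820 in favor. Satisfied.

Invalid — notice requirement not satisfied.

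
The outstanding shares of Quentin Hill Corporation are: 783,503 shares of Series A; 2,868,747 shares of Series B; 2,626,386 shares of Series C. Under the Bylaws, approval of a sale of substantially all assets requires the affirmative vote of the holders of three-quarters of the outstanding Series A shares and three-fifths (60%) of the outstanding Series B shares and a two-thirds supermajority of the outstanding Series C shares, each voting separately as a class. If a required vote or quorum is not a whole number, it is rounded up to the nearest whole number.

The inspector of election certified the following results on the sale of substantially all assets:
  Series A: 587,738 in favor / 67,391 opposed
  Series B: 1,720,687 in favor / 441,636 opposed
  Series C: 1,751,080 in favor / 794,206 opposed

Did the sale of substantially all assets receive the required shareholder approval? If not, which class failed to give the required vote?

Series A: 3/4 of 783503 = 587627.25, rounded up to 587628; 587,628 required, 587,738 in favor — approved.
Series B: 3/5 of 2868747 = 1721248.20, rounded up to 1721249; 1,721,249 required, 1,720,687 in favor — not approved.
Series C: 2/3 of 2626386 = 1750924; 1,750,924 required, 1,751,080 in favor — approved.

Not approved — the Series B shares did not give the required vote.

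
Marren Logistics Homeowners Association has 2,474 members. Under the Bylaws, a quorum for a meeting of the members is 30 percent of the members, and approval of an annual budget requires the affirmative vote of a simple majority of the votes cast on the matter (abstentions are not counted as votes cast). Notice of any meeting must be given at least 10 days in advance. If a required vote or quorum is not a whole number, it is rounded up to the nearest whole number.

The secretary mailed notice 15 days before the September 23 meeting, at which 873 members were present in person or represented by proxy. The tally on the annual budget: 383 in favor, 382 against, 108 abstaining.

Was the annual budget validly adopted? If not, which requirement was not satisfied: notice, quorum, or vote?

Valid — all requirements satisfied.

Notice: 15 days given; 10 required. Satisfied.
Quorum: 30% of 2,474 = 742.20, rounded up to 743; 873 present. Satisfied.
Vote: requires a majority of the votes cast (873 − 108 abstaining = 765); a majority of 765 is 383, so 383 needed; 383 in favor. Satisfied.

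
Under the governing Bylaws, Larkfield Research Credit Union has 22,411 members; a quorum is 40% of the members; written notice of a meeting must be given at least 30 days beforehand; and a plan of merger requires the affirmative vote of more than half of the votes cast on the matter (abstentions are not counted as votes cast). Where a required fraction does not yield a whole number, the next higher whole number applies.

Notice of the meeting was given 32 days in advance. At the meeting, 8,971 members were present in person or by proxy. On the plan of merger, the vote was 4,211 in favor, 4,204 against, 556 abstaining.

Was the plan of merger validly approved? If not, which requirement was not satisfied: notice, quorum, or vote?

Notice: 32 days given; 30 required. Satisfied.
Quorum: 40% of 22,411 = 8,964.40, rounded up to 8,965; 8,971 present. Satisfied.
Vote: requires a majority of the votes cast (8,971 − 556 abstaining = 8,415); a majority of 8415 is 4208, so 4,208 needed; 4,211 in favor. Satisfied.

Valid — all requirements satisfied.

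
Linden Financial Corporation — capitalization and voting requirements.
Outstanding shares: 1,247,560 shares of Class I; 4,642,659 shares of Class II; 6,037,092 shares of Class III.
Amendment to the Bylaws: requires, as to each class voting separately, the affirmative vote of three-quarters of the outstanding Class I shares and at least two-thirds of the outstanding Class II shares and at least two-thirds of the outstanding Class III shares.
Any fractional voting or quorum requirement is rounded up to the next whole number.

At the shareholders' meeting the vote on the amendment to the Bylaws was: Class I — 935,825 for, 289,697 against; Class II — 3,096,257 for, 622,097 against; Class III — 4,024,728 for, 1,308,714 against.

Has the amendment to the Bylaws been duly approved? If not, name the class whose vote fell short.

Class I: 3/4 of 1247560 = 935670; 935,670 required, 935,825 in favor — approved.
Class II: 2/3 of 4642659 = 3095106; 3,095,106 required, 3,096,257 in favor — approved.
Class III: 2/3 of 6037092 = 4024728; 4,024,728 required, 4,024,728 in favor — approved.

Approved — every class gave the required vote.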